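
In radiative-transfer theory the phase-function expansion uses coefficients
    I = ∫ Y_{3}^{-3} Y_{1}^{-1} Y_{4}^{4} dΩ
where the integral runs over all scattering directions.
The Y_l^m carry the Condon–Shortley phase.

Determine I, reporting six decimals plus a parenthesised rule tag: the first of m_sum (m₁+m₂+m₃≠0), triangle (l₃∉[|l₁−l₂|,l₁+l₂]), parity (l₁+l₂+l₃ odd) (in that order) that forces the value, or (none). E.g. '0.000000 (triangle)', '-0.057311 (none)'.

0.325735 (none)

Rules hold: Σm=0, L=8 even, 2≤4≤4.
N = 7·3·9 = 189
Δ = 0!·6!·2!/9! = 1/252
Racah Σ t=0..0: t=0:+1/36 = 1/36
⇒ 3j(3 1 4; 0 0 0)² = 4/63, sgn +1
Racah Σ t=0..0: t=0:+1/1440 = 1/1440
⇒ 3j(3 1 4; -3 -1 4)² = 1/9, sgn +1
4πI² = N·(3j₀)²·(3jₘ)² = 4/3
I = +1·√(1.33333/4π) = 0.32573501
No selection rule forces the value: the integral is nonzero (none).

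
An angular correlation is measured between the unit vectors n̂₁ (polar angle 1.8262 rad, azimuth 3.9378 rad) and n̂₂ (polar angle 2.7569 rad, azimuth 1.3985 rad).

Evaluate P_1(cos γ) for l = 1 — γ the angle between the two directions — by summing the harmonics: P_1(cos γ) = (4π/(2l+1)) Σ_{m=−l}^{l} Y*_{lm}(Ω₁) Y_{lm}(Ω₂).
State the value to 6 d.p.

Addition theorem: P_1(cos γ) = (4π/3) Σ_m Y*_{lm}(Ω₁) Y_{lm}(Ω₂), m = −1…1:
  term(m=-1) = -0.03572 + 0.02455j   from Y*(Ω₁)=-0.23381 - 0.23892j, Y(Ω₂)=0.02223 - 0.12774j
  term(m=+0) = 0.05590 + 0.00000j   from Y*(Ω₁)=-0.12344 + 0.00000j, Y(Ω₂)=-0.45289 + 0.00000j
  term(m=+1) = -0.03572 - 0.02455j   from Y*(Ω₁)=0.23381 - 0.23892j, Y(Ω₂)=-0.02223 - 0.12774j
Σ over m = -0.01553 + 0.00000j; ×(4π/3) → -0.06504 + 0.00000j. Real part: -0.065037

-0.065037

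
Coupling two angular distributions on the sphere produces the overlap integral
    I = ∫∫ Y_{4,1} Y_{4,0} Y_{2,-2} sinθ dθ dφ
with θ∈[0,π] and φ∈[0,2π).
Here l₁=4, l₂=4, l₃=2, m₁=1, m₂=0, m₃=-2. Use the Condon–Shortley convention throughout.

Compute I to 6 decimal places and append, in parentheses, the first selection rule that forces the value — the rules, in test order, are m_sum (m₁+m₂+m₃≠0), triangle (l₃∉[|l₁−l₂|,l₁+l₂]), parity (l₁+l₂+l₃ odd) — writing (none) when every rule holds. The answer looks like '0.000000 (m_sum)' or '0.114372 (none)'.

Σmᵢ = -1 ≠ 0, so the φ-integral vanishes; I = 0

0.000000 (m_sum)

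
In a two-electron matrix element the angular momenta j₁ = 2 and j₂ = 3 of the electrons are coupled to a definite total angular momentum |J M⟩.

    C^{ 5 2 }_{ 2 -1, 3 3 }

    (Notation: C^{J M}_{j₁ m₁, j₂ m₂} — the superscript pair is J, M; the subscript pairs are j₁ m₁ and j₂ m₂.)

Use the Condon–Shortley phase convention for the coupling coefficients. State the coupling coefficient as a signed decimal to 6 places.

triangle: 0!×4!×6!/11! = 17280/39916800
(j±m)!: 1!×3!×6!×0!×7!×3! = 130636800
prefactor² = (2J+1)×Δ×N² = 622080
  k=0: +1/(0!×0!×3!×6!×1!×0!) = 1/4320
Σ = 1/4320  ⇒  CG² = 622080×(1/4320)² = 1/30
CG = +√(1/30) = +0.182574

+0.182574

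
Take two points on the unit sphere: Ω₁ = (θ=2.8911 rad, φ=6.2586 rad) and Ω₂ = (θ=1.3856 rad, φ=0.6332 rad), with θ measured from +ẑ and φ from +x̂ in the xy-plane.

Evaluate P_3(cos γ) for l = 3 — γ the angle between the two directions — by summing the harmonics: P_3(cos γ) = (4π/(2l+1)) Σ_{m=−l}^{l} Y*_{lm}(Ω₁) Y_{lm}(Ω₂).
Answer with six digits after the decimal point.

Summing Y*_{l m}(θ₁,φ₁)·Y_{l m}(θ₂,φ₂) over m ∈ [−3, 3]; prefactor 4π/(2·3+1) = 1.795196:
  [-3]  conj(Y_{3,-3})(Ω₁) = 0.00634 - 0.00047j ; Y_{3,-3}(Ω₂) = -0.12793 - 0.37496j ; Δ = -0.00099 - 0.00232j
  [-2]  conj(Y_{3,-2})(Ω₁) = -0.06076 + 0.00299j ; Y_{3,-2}(Ω₂) = 0.05449 - 0.17345j ; Δ = -0.00279 + 0.01070j
  [-1]  conj(Y_{3,-1})(Ω₁) = 0.29574 - 0.00727j ; Y_{3,-1}(Ω₂) = -0.21266 + 0.15610j ; Δ = -0.06176 + 0.04771j
  [+0]  conj(Y_{3,0})(Ω₁) = -0.61199 + 0.00000j ; Y_{3,0}(Ω₂) = -0.19450 + 0.00000j ; Δ = 0.11903 + 0.00000j
  [+1]  conj(Y_{3,1})(Ω₁) = -0.29574 - 0.00727j ; Y_{3,1}(Ω₂) = 0.21266 + 0.15610j ; Δ = -0.06176 - 0.04771j
  [+2]  conj(Y_{3,2})(Ω₁) = -0.06076 - 0.00299j ; Y_{3,2}(Ω₂) = 0.05449 + 0.17345j ; Δ = -0.00279 - 0.01070j
  [+3]  conj(Y_{3,3})(Ω₁) = -0.00634 - 0.00047j ; Y_{3,3}(Ω₂) = 0.12793 - 0.37496j ; Δ = -0.00099 + 0.00232j
Σ over m = -0.01204 - 0.00000j; ×(4π/7) → -0.02161 - 0.00000j. Real part: -0.021613

-0.021613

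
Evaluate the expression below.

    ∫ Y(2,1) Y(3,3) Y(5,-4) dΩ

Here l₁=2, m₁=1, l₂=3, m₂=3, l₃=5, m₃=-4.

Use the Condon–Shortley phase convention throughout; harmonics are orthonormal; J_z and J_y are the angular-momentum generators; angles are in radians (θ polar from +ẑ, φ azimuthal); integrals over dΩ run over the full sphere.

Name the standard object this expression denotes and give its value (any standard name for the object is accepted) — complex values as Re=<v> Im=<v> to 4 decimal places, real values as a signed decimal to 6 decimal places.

This is a Gaunt coefficient — the integral of a triple product of spherical harmonics over the sphere.
Checks pass: Σm=0; 10 even; l₃=5∈[1,5].
(2·2+1)(2·3+1)(2·5+1) = 385
Δ: 0! 4! 6! / 11! → 1/2310
sum: t=0:+1/144 = 1/144
3j²(2 3 5; 0 0 0) = Δ·Π!·Σ² = 10/231  (sign -1)
sum: t=0:+1/4320 = 1/4320
3j²(2 3 5; 1 3 -4) = Δ·Π!·Σ² = 2/55  (sign -1)
combine: 4πI² = 385·10/231·2/55 = 20/33
take √, sign +1: I = 0.21961050

Gaunt coefficient, +0.219610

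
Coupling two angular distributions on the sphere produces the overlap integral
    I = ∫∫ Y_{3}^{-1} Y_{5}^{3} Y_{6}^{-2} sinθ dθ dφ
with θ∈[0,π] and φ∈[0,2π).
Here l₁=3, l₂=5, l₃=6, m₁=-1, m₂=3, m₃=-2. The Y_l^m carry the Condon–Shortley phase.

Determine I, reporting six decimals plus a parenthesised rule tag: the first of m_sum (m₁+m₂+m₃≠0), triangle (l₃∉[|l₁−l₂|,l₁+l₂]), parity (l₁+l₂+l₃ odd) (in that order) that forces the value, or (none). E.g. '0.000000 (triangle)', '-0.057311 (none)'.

-0.145631 (none)

Rules hold: Σm=0, L=14 even, 2≤6≤8.
N = 7·11·13 = 1001
Δ = 2!·4!·8!/15! = 1/675675
Racah Σ t=0..2: t=0:+1/8640 t=1:−1/2304 t=2:+1/8640 = -7/34560
⇒ 3j(3 5 6; 0 0 0)² = 7/429, sgn -1
Racah Σ t=0..2: t=0:+1/1935360 t=1:−1/30240 t=2:+1/11520 = 1/18432
⇒ 3j(3 5 6; -1 3 -2)² = 7/429, sgn +1
4πI² = N·(3j₀)²·(3jₘ)² = 343/1287
I = -1·√(0.266511/4π) = -0.14563067
No selection rule forces the value: the integral is nonzero (none).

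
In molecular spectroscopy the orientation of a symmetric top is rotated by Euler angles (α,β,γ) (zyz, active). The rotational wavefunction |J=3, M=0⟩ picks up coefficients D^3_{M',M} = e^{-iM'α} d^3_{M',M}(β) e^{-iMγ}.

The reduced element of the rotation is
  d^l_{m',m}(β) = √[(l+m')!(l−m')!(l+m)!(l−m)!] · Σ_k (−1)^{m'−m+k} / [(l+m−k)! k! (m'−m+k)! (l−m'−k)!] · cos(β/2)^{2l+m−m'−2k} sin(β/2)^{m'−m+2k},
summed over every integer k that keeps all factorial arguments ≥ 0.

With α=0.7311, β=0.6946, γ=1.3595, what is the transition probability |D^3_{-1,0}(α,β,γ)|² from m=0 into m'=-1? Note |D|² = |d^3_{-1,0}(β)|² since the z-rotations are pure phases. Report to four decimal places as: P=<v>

P=0.2926

First d^3_{-1,0}(β=0.6946), then the phase factors e^{-i(-1)α} and e^{-i(0)γ}:
Half-angle: c=0.940295, s=0.340360. N=√(2·24·6·6)=41.569219
k∈{1,2,3} keeps every argument non-negative
  k=1: (−1)^0·41.5692/(12)·0.9403^5·0.3404^1 = +0.866663
  k=2: (−1)^1·41.5692/(4)·0.9403^3·0.3404^3 = -0.340660
  k=3: (−1)^2·41.5692/(12)·0.9403^1·0.3404^5 = +0.014878
d^3_{-1,0}(0.6946) = +0.866663 -0.340660 +0.014878 = +0.540882
|D^3_{-1,0}|² = |d^3_{-1,0}(β)|² = (+0.540882)² = 0.292553 (the z-rotation phases have unit modulus)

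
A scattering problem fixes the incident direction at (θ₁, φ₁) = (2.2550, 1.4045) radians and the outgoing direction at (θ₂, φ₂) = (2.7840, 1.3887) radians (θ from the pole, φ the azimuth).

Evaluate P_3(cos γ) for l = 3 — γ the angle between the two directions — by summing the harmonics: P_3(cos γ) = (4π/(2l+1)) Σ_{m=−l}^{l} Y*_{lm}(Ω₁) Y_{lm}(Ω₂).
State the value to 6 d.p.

Term-by-term m-sum for l=3 (normalisation 4π/7 = 1.795196):
  [-3]  conj(Y_{3,-3})(Ω₁) = -0.09289 - 0.17049j ; Y_{3,-3}(Ω₂) = -0.00930 + 0.01529j ; Δ = 0.00347 + 0.00016j
  [-2]  conj(Y_{3,-2})(Ω₁) = 0.36664 - 0.12665j ; Y_{3,-2}(Ω₂) = 0.10959 + 0.04178j ; Δ = 0.04547 + 0.00144j
  [-1]  conj(Y_{3,-1})(Ω₁) = 0.04135 + 0.24636j ; Y_{3,-1}(Ω₂) = 0.06939 - 0.37685j ; Δ = 0.09571 + 0.00151j
  [+0]  conj(Y_{3,0})(Ω₁) = 0.23646 + 0.00000j ; Y_{3,0}(Ω₂) = -0.48500 + 0.00000j ; Δ = -0.11469 + 0.00000j
  [+1]  conj(Y_{3,1})(Ω₁) = -0.04135 + 0.24636j ; Y_{3,1}(Ω₂) = -0.06939 - 0.37685j ; Δ = 0.09571 - 0.00151j
  [+2]  conj(Y_{3,2})(Ω₁) = 0.36664 + 0.12665j ; Y_{3,2}(Ω₂) = 0.10959 - 0.04178j ; Δ = 0.04547 - 0.00144j
  [+3]  conj(Y_{3,3})(Ω₁) = 0.09289 - 0.17049j ; Y_{3,3}(Ω₂) = 0.00930 + 0.01529j ; Δ = 0.00347 - 0.00016j
Σ over m = 0.17462 - 0.00000j; ×(4π/7) → 0.31348 - 0.00000j. Real part: 0.313477

0.313477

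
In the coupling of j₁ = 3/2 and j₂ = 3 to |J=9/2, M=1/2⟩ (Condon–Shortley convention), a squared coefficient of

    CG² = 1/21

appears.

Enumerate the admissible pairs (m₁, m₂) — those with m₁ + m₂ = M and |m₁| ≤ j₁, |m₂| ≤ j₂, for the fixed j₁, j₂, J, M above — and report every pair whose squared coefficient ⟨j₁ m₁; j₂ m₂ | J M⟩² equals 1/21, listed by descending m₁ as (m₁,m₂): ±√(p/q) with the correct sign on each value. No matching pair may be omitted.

Admissible pairs with m₁+m₂ = M = 1/2: (-3/2,2), (-1/2,1), (1/2,0), (3/2,-1)
  (m₁,m₂)=(3/2,-1): CG² = 5/42, CG = +√(5/42)
  (m₁,m₂)=(1/2,0): CG² = 10/21, CG = +√(10/21)
  (m₁,m₂)=(-1/2,1): CG² = 5/14, CG = +√(5/14)
  (m₁,m₂)=(-3/2,2): CG² = 1/21, CG = +√(1/21)   ← matches the target
Pairs with CG² = 1/21: (-3/2,2): +√(1/21)

(-3/2,2): +√(1/21)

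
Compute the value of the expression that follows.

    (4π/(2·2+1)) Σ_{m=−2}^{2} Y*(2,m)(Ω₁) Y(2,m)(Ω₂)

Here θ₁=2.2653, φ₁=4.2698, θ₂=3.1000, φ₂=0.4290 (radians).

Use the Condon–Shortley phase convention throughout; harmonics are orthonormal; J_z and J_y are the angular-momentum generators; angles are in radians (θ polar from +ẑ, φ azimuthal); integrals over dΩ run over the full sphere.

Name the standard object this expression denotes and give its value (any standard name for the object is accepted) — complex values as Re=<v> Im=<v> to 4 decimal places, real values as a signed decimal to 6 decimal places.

This sum is the spherical-harmonic addition theorem: it equals the Legendre polynomial P_l(cos γ) of the angle γ between the two directions.
Expand P_2 via completeness: Σ_{m} conj(Y_{2,m}) at Ω₁ times Y_{2,m} at Ω₂ —
  [-2]  conj(Y_{2,-2})(Ω₁) = -0.14439 + 0.17652j ; Y_{2,-2}(Ω₂) = 0.00044 - 0.00051j ; Δ = 0.00003 + 0.00015j
  [-1]  conj(Y_{2,-1})(Ω₁) = 0.16271 + 0.34330j ; Y_{2,-1}(Ω₂) = -0.02919 + 0.01335j ; Δ = -0.00933 - 0.00785j
  [+0]  conj(Y_{2,0})(Ω₁) = 0.07217 + 0.00000j ; Y_{2,0}(Ω₂) = 0.62915 + 0.00000j ; Δ = 0.04540 + 0.00000j
  [+1]  conj(Y_{2,1})(Ω₁) = -0.16271 + 0.34330j ; Y_{2,1}(Ω₂) = 0.02919 + 0.01335j ; Δ = -0.00933 + 0.00785j
  [+2]  conj(Y_{2,2})(Ω₁) = -0.14439 - 0.17652j ; Y_{2,2}(Ω₂) = 0.00044 + 0.00051j ; Δ = 0.00003 - 0.00015j
Accumulated sum 0.02679 + 0.00000j; after 4π/(2l+1) scaling, 0.06733 + 0.00000j ⇒ P_2 = 0.067334

Legendre polynomial (addition theorem), +0.067334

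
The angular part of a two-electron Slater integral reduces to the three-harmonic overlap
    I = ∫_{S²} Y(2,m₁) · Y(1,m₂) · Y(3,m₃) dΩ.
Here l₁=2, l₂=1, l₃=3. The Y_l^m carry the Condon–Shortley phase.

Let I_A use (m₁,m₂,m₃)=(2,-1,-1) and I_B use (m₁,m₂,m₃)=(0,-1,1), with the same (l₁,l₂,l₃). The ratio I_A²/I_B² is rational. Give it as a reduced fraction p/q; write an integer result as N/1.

1/6

l's match ⇒ only the (l;m) 3-j factors differ between A and B.
A: triangle coeff Δ(2,1,3) = 1/105; Σ_t [0,0]: t=0:+1/48 = 1/48; (3j)²=1/105 [(2 1 3; 2 -1 -1)], sign=+1
B: triangle coeff Δ(2,1,3) = 1/105; Σ_t [0,0]: t=0:+1/8 = 1/8; (3j)²=2/35 [(2 1 3; 0 -1 1)], sign=+1
I_A²/I_B² = (1/105)/(2/35) = 1/6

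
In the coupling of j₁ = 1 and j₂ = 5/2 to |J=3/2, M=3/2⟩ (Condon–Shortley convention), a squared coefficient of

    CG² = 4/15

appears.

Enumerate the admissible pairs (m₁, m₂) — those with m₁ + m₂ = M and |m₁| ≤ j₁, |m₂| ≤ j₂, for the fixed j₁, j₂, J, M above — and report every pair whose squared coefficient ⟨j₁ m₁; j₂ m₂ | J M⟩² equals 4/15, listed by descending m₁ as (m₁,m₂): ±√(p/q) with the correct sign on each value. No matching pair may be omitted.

Admissible pairs with m₁+m₂ = M = 3/2: (-1,5/2), (0,3/2), (1,1/2)
  (m₁,m₂)=(1,1/2): CG² = 1/15, CG = +√(1/15)
  (m₁,m₂)=(0,3/2): CG² = 4/15, CG = −√(4/15)   ← matches the target
  (m₁,m₂)=(-1,5/2): CG² = 2/3, CG = +√(2/3)
Pairs with CG² = 4/15: (0,3/2): −√(4/15)

(0,3/2): −√(4/15)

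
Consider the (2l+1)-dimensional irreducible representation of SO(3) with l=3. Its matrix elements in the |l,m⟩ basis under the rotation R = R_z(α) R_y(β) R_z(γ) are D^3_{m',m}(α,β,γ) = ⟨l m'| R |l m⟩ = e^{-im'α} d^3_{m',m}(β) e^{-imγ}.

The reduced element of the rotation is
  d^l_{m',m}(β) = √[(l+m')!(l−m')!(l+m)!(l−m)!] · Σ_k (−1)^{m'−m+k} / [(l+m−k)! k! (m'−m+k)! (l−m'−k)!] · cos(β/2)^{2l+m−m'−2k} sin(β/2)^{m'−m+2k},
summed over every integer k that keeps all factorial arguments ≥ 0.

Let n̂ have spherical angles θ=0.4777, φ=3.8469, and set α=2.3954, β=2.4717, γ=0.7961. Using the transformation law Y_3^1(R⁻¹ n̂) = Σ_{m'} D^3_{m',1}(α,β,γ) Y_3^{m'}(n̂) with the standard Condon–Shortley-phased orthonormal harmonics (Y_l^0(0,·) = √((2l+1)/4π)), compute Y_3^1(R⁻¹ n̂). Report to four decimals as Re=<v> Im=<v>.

Need the full column D^3_{m',1} for m'=−3..3 at α=2.3954, β=2.4717, γ=0.7961.
cos(β/2)=0.328718, sin(β/2)=0.944428
d^3_{-3,1}: single k=4 term ⇒ +0.332942;  D = +0.331041+0.035529i
d^3_{-2,1}: k∈[3..4] ⇒ +0.189238 -0.781031 = -0.591793;  D = +0.389190+0.445814i
d^3_{-1,1}: k∈[2..4] ⇒ +0.062486 -0.687723 +0.709599 = +0.084362;  D = -0.002404+0.084328i
d^3_{0,1}: k∈[1..3] ⇒ +0.012557 -0.310950 +0.855577 = +0.557183;  D = +0.389749-0.398182i
d^3_{1,1}: k∈[0..2] ⇒ +0.001262 -0.083315 +0.515792 = +0.433739;  D = -0.433199+0.021638i
d^3_{2,1}: k∈[0..1] ⇒ -0.011463 +0.189238 = +0.177775;  D = +0.136395+0.114020i
d^3_{3,1}: single k=0 term ⇒ +0.040335;  D = -0.005162-0.040003i
Y_3^{m'}(θ=0.4777,φ=3.8469) and Σ D·Y over m':
  (+0.3310+0.0355i)·(+0.0210+0.0347i)  (+0.3892+0.4458i)·(+0.0306-0.1894i)  (-0.0024+0.0843i)·(-0.3330+0.2835i)  (+0.3897-0.3982i)·(+0.3126+0.0000i)  (-0.4332+0.0216i)·(+0.3330+0.2835i)  (+0.1364+0.1140i)·(+0.0306+0.1894i)  (-0.0052-0.0400i)·(-0.0210+0.0347i)
Y_3^1(R⁻¹ n̂) = +0.034484-0.286682i

Re=0.0345 Im=-0.2867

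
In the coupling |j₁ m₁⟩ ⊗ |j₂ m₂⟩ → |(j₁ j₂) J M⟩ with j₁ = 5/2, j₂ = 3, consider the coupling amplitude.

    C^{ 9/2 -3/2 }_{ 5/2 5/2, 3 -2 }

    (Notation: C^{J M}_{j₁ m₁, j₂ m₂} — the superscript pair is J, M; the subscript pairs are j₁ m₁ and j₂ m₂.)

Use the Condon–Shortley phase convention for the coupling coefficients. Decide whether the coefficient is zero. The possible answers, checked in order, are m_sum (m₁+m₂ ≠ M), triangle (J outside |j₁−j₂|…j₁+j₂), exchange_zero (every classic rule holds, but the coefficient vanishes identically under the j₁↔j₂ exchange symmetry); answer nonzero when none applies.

m_sum

m-sum: m₁+m₂ = 5/2+(-2) = 1/2, M = -3/2  ✗ ⇒ coefficient is 0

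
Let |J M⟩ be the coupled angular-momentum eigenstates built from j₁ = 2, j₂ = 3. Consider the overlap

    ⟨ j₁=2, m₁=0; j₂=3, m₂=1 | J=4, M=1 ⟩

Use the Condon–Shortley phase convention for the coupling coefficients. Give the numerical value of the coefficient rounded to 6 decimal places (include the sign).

-0.327327  (= −√(3/28))

j₁+j₂−J=1  J+j₁−j₂=3  J−j₁+j₂=5  j₁+j₂+J+1=10
(j₁±m₁, j₂±m₂, J±M) = (2,2,4,2,5,3)
P² = 1728/7
sum k=0..1:
  [0] +1/48 = 1/48
  [1] −1/24 = -1/24
S = -1/48
C² = P²·S² = 3/28 ; C = -0.327327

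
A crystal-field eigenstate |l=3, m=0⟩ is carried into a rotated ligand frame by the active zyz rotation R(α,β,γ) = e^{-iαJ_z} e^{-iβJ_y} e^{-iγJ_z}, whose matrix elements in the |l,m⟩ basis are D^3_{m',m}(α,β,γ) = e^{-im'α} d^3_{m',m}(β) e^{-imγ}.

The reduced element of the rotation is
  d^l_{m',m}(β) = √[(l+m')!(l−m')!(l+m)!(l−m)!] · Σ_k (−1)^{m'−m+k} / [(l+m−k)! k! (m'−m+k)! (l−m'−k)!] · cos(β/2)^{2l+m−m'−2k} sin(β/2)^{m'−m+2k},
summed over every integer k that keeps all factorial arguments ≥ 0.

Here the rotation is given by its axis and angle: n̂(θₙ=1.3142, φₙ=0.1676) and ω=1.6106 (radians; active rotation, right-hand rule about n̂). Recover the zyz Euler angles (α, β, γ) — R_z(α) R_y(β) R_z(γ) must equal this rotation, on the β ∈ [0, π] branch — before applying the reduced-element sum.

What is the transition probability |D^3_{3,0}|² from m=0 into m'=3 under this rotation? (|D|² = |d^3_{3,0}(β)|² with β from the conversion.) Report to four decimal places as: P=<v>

P=0.3118

Axis–angle → zyz. n̂ = (sinθₙcosφₙ, sinθₙsinφₙ, cosθₙ) = (+0.953706, +0.161355, +0.253790), ω = 1.6106.
R = I cosω + sinω [n̂]ₓ + (1−cosω) n̂n̂ᵀ gives
  R = [+0.905956, -0.093580, +0.412899; +0.413597, -0.012722, -0.910371; +0.090445, +0.995530, +0.027179]
β = atan2(√(R₁₃²+R₂₃²), R₃₃) = 1.543614; α = atan2(R₂₃, R₁₃) mod 2π = 5.138192; γ = atan2(R₃₂, −R₃₁) mod 2π = 1.661399
First d^3_{3,0}(β=1.5436), then the phase factors e^{-i(3)α} and e^{-i(0)γ}:
With c≡cos(β/2)=0.716652 and s≡sin(β/2)=0.697431, N=[720·1·6·6]^{1/2}=160.996894
Admissible k: 0..0 (factorial args all ≥0)
  k=0: (−1)^3·160.9969/(36)·0.7167^3·0.6974^3 = -0.558398
d^3_{3,0}(1.5436) = -0.558398
|D^3_{3,0}|² = |d^3_{3,0}(β)|² = (-0.558398)² = 0.311808 (the z-rotation phases have unit modulus)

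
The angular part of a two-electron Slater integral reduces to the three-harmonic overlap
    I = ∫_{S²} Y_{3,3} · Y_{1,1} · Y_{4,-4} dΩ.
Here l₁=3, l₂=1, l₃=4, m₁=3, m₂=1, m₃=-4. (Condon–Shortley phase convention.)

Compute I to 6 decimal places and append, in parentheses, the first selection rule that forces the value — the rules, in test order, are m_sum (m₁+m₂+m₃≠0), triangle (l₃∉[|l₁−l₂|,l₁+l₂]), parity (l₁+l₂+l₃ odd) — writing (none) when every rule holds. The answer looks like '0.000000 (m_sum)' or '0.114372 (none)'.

0.325735 (none)

Checks pass: Σm=0; 8 even; l₃=4∈[2,4].
(2·3+1)(2·1+1)(2·4+1) = 189
Δ: 0! 6! 2! / 9! → 1/252
sum: t=0:+1/36 = 1/36
3j²(3 1 4; 0 0 0) = Δ·Π!·Σ² = 4/63  (sign +1)
sum: t=0:+1/1440 = 1/1440
3j²(3 1 4; 3 1 -4) = Δ·Π!·Σ² = 1/9  (sign +1)
combine: 4πI² = 189·4/63·1/9 = 4/3
take √, sign +1: I = 0.32573501
No selection rule forces the value: the integral is nonzero (none).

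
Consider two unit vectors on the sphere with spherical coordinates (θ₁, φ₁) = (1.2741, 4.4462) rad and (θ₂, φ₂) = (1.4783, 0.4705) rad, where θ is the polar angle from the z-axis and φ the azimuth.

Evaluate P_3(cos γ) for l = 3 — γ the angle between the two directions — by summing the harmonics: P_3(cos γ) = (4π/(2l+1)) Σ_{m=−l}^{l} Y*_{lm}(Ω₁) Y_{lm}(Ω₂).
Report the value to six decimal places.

Addition theorem: P_3(cos γ) = (4π/7) Σ_m Y*_{lm}(Ω₁) Y_{lm}(Ω₂), m = −3…3:
  m=-3: Y*=(0.261391, 0.254596)  Y=(0.065336, -0.406681)  product (0.120618, -0.089669)
  m=-2: Y*=(-0.235434, 0.138698)  Y=(0.055123, -0.075634)  product (-0.002487, 0.025452)
  m=-1: Y*=(0.046554, 0.170741)  Y=(-0.274597, 0.139659)  product (-0.036629, -0.040383)
  m=+0: Y*=(-0.280680, -0.000000)  Y=(-0.101934, 0.000000)  product (0.028611, 0.000000)
  m=+1: Y*=(-0.046554, 0.170741)  Y=(0.274597, 0.139659)  product (-0.036629, 0.040383)
  m=+2: Y*=(-0.235434, -0.138698)  Y=(0.055123, 0.075634)  product (-0.002487, -0.025452)
  m=+3: Y*=(-0.261391, 0.254596)  Y=(-0.065336, -0.406681)  product (0.120618, 0.089669)
Total Σ_m = (0.191613, 0.000000). Multiply by 1.795196: (0.343984, 0.000000). P_3(cos γ) = 0.343984

0.343984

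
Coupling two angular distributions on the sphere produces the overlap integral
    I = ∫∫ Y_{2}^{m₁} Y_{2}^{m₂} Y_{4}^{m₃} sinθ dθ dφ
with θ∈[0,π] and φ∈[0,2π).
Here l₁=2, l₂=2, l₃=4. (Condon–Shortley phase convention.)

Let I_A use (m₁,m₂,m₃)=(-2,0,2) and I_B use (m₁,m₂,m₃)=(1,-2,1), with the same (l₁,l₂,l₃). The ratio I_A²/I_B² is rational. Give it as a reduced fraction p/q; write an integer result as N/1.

3/1

Shared (l₁,l₂,l₃)=(2,2,4): N and (l;000)² cancel in I_A²/I_B².
A: Δ = 0!·4!·4!/9! = 1/630; Racah Σ t=0..0: t=0:+1/96 = 1/96; ⇒ 3j(2 2 4; -2 0 2)² = 1/42, sgn +1
B: Δ = 0!·4!·4!/9! = 1/630; Racah Σ t=0..0: t=0:+1/144 = 1/144; ⇒ 3j(2 2 4; 1 -2 1)² = 1/126, sgn -1
I_A²/I_B² = (1/42)/(1/126) = 3/1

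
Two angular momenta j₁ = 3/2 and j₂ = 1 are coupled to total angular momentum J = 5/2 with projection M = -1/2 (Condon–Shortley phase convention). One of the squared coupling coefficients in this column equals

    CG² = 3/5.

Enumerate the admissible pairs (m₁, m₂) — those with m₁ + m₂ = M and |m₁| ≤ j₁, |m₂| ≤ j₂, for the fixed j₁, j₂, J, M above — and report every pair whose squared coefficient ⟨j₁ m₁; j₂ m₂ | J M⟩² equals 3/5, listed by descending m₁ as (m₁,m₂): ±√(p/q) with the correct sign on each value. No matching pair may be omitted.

Admissible pairs with m₁+m₂ = M = -1/2: (-3/2,1), (-1/2,0), (1/2,-1)
  (m₁,m₂)=(1/2,-1): CG² = 3/10, CG = +√(3/10)
  (m₁,m₂)=(-1/2,0): CG² = 3/5, CG = +√(3/5)   ← matches the target
  (m₁,m₂)=(-3/2,1): CG² = 1/10, CG = +√(1/10)
Pairs with CG² = 3/5: (-1/2,0): +√(3/5)

(-1/2,0): +√(3/5)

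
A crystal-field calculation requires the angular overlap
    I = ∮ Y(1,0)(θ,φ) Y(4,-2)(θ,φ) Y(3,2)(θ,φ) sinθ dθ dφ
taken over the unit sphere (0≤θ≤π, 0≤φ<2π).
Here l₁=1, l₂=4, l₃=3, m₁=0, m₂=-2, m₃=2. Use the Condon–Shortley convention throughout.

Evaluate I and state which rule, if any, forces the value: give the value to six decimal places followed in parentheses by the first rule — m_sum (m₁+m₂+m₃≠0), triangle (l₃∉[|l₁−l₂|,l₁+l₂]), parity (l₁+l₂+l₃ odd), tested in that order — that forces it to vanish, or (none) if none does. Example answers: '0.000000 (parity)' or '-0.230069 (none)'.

0.213244 (none)

Rules hold: Σm=0, L=8 even, 3≤3≤5.
N = 3·9·7 = 189
Δ = 2!·0!·6!/9! = 1/252
Racah Σ t=1..1: t=1:−1/36 = -1/36
⇒ 3j(1 4 3; 0 0 0)² = 4/63, sgn +1
Racah Σ t=1..1: t=1:−1/120 = -1/120
⇒ 3j(1 4 3; 0 -2 2)² = 1/21, sgn +1
4πI² = N·(3j₀)²·(3jₘ)² = 4/7
I = +1·√(0.571429/4π) = 0.21324362
No selection rule forces the value: the integral is nonzero (none).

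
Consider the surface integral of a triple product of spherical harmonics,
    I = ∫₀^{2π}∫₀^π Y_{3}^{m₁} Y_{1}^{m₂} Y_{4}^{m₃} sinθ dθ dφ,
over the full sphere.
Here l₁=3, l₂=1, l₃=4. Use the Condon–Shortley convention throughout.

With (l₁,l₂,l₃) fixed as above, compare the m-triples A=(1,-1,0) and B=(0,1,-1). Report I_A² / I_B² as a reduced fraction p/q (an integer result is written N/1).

Shared (l₁,l₂,l₃)=(3,1,4): N and (l;000)² cancel in I_A²/I_B².
A: Δ = 0!·6!·2!/9! = 1/252; Racah Σ t=0..0: t=0:+1/96 = 1/96; ⇒ 3j(3 1 4; 1 -1 0)² = 1/42, sgn +1
B: Δ = 0!·6!·2!/9! = 1/252; Racah Σ t=0..0: t=0:+1/72 = 1/72; ⇒ 3j(3 1 4; 0 1 -1)² = 5/126, sgn -1
I_A²/I_B² = (1/42)/(5/126) = 3/5

3/5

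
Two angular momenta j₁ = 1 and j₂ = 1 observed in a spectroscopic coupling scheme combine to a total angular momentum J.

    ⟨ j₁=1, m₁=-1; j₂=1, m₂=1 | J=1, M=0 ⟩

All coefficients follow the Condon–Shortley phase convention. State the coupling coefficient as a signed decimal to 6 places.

j₁+j₂−J=1  J+j₁−j₂=1  J−j₁+j₂=1  j₁+j₂+J+1=4
(j₁±m₁, j₂±m₂, J±M) = (0,2,2,0,1,1)
P² = 1/2
sum k=1..1:
  [1] −1/1 = -1
S = -1
C² = P²·S² = 1/2 ; C = -0.707107

−√(1/2) = -0.707107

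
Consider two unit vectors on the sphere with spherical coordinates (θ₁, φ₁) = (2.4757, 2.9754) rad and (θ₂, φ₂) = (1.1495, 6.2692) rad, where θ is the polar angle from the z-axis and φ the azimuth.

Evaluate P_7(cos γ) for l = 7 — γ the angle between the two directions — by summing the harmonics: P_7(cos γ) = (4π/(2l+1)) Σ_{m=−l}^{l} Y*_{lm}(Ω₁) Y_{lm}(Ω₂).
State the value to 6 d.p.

0.409223

Addition theorem: P_7(cos γ) = (4π/15) Σ_m Y*_{lm}(Ω₁) Y_{lm}(Ω₂), m = −7…7:
  [-7]  conj(Y_{7,-7})(Ω₁) = -0.006804+0.015764i ; Y_{7,-7}(Ω₂) = +0.262270+0.025758i ; Δ = -0.002190+0.003959i
  [-6]  conj(Y_{7,-6})(Ω₁) = -0.044378+0.068685i ; Y_{7,-6}(Ω₂) = +0.440320+0.037035i ; Δ = -0.022084+0.028600i
  [-5]  conj(Y_{7,-5})(Ω₁) = -0.156658+0.171626i ; Y_{7,-5}(Ω₂) = +0.271965+0.019049i ; Δ = -0.045875+0.043692i
  [-4]  conj(Y_{7,-4})(Ω₁) = -0.333315+0.261245i ; Y_{7,-4}(Ω₂) = -0.171629-0.009611i ; Δ = +0.059718-0.041634i
  [-3]  conj(Y_{7,-3})(Ω₁) = -0.386404+0.210381i ; Y_{7,-3}(Ω₂) = -0.339210-0.014240i ; Δ = +0.134068-0.065861i
  [-2]  conj(Y_{7,-2})(Ω₁) = -0.073673+0.025431i ; Y_{7,-2}(Ω₂) = +0.032144+0.000899i ; Δ = -0.002391+0.000751i
  [-1]  conj(Y_{7,-1})(Ω₁) = +0.364263-0.061101i ; Y_{7,-1}(Ω₂) = +0.334504+0.004678i ; Δ = +0.122134-0.018735i
  [+0]  conj(Y_{7,0})(Ω₁) = +0.202189-0.000000i ; Y_{7,0}(Ω₂) = +0.008489+0.000000i ; Δ = +0.001716+0.000000i
  [+1]  conj(Y_{7,1})(Ω₁) = -0.364263-0.061101i ; Y_{7,1}(Ω₂) = -0.334504+0.004678i ; Δ = +0.122134+0.018735i
  [+2]  conj(Y_{7,2})(Ω₁) = -0.073673-0.025431i ; Y_{7,2}(Ω₂) = +0.032144-0.000899i ; Δ = -0.002391-0.000751i
  [+3]  conj(Y_{7,3})(Ω₁) = +0.386404+0.210381i ; Y_{7,3}(Ω₂) = +0.339210-0.014240i ; Δ = +0.134068+0.065861i
  [+4]  conj(Y_{7,4})(Ω₁) = -0.333315-0.261245i ; Y_{7,4}(Ω₂) = -0.171629+0.009611i ; Δ = +0.059718+0.041634i
  [+5]  conj(Y_{7,5})(Ω₁) = +0.156658+0.171626i ; Y_{7,5}(Ω₂) = -0.271965+0.019049i ; Δ = -0.045875-0.043692i
  [+6]  conj(Y_{7,6})(Ω₁) = -0.044378-0.068685i ; Y_{7,6}(Ω₂) = +0.440320-0.037035i ; Δ = -0.022084-0.028600i
  [+7]  conj(Y_{7,7})(Ω₁) = +0.006804+0.015764i ; Y_{7,7}(Ω₂) = -0.262270+0.025758i ; Δ = -0.002190-0.003959i
Accumulated sum +0.488474+0.000000i; after 4π/(2l+1) scaling, +0.409223+0.000000i ⇒ P_7 = 0.409223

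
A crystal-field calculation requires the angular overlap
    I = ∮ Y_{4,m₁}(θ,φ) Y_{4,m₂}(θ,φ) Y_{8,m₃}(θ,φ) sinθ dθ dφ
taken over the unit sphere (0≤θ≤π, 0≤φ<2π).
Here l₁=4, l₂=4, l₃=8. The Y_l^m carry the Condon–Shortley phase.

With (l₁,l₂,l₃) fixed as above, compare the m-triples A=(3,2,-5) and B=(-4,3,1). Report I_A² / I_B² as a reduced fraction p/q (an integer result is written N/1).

l's match ⇒ only the (l;m) 3-j factors differ between A and B.
A: triangle coeff Δ(4,4,8) = 1/218790; Σ_t [0,0]: t=0:+1/7257600 = 1/7257600; (3j)²=2/85 [(4 4 8; 3 2 -5)], sign=-1
B: triangle coeff Δ(4,4,8) = 1/218790; Σ_t [0,0]: t=0:+1/203212800 = 1/203212800; (3j)²=1/24310 [(4 4 8; -4 3 1)], sign=-1
I_A²/I_B² = (2/85)/(1/24310) = 572/1

572/1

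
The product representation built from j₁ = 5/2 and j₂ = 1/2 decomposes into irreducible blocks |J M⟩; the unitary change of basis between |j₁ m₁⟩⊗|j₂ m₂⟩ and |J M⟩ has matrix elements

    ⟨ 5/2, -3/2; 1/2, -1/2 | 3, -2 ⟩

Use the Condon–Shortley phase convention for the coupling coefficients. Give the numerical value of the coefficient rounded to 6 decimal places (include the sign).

+0.912871

triangle: 0!*5!*1!/7! = 120/5040
(j±m)!: 1!*4!*0!*1!*1!*5! = 2880
prefactor² = (2J+1)*Δ*N² = 480
  k=0: +1/(0!*0!*4!*0!*1!*1!) = 1/24
Σ = 1/24  ⇒  CG² = 480*(1/24)² = 5/6
CG = +√(5/6) = +0.912871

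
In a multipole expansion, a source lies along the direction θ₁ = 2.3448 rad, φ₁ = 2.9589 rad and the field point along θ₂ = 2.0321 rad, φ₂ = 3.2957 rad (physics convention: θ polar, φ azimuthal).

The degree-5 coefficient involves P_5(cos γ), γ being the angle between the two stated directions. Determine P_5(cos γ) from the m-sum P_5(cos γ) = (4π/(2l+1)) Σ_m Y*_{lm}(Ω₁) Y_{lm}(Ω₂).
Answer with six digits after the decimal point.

0.067318

Term-by-term m-sum for l=5 (normalisation 4π/11 = 1.142397):
  term(m=-5) = -0.002620-0.023049i   from Y*(Ω₁)=-0.053037+0.068715i, Y(Ω₂)=-0.191756+0.186139i
  term(m=-4) = +0.024992-0.109903i   from Y*(Ω₁)=-0.199797+0.179080i, Y(Ω₂)=-0.342758+0.242855i
  term(m=-3) = +0.044445-0.070829i   from Y*(Ω₁)=-0.366868+0.223960i, Y(Ω₂)=-0.174117+0.086770i
  term(m=-2) = -0.054118+0.043193i   from Y*(Ω₁)=-0.263575+0.100834i, Y(Ω₂)=+0.233798-0.074432i
  term(m=-1) = +0.048682-0.017046i   from Y*(Ω₁)=+0.186270-0.034414i, Y(Ω₂)=+0.269077-0.041798i
  term(m=+0) = -0.063835+0.000000i   from Y*(Ω₁)=+0.340244-0.000000i, Y(Ω₂)=-0.187616+0.000000i
  term(m=+1) = +0.048682+0.017046i   from Y*(Ω₁)=-0.186270-0.034414i, Y(Ω₂)=-0.269077-0.041798i
  term(m=+2) = -0.054118-0.043193i   from Y*(Ω₁)=-0.263575-0.100834i, Y(Ω₂)=+0.233798+0.074432i
  term(m=+3) = +0.044445+0.070829i   from Y*(Ω₁)=+0.366868+0.223960i, Y(Ω₂)=+0.174117+0.086770i
  term(m=+4) = +0.024992+0.109903i   from Y*(Ω₁)=-0.199797-0.179080i, Y(Ω₂)=-0.342758-0.242855i
  term(m=+5) = -0.002620+0.023049i   from Y*(Ω₁)=+0.053037+0.068715i, Y(Ω₂)=+0.191756+0.186139i
Accumulated sum +0.058927-0.000000i; after 4π/(2l+1) scaling, +0.067318-0.000000i ⇒ P_5 = 0.067318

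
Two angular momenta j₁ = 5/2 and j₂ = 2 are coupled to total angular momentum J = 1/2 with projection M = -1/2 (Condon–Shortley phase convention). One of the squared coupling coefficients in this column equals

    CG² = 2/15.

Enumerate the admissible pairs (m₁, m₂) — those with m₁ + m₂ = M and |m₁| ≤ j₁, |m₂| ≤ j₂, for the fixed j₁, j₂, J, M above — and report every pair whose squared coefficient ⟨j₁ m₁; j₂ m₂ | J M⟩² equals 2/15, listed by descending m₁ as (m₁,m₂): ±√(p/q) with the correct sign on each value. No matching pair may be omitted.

(1/2,-1): −√(2/15)

Admissible pairs with m₁+m₂ = M = -1/2: (-5/2,2), (-3/2,1), (-1/2,0), (1/2,-1), (3/2,-2)
  (m₁,m₂)=(3/2,-2): CG² = 1/15, CG = +√(1/15)
  (m₁,m₂)=(1/2,-1): CG² = 2/15, CG = −√(2/15)   ← matches the target
  (m₁,m₂)=(-1/2,0): CG² = 1/5, CG = +√(1/5)
  (m₁,m₂)=(-3/2,1): CG² = 4/15, CG = −√(4/15)
  (m₁,m₂)=(-5/2,2): CG² = 1/3, CG = +√(1/3)
Pairs with CG² = 2/15: (1/2,-1): −√(2/15)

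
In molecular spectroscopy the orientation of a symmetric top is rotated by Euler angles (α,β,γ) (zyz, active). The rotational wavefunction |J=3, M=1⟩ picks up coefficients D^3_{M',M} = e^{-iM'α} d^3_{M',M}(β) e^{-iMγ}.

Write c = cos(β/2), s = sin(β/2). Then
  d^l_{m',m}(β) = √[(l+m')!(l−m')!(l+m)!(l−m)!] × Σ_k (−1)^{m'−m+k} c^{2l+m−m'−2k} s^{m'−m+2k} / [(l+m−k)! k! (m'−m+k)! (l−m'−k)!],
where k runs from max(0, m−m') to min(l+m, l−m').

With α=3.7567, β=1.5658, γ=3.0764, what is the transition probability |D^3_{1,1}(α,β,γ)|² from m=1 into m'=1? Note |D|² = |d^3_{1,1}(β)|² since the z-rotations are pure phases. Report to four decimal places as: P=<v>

First d^3_{1,1}(β=1.5658), then the phase factors e^{-i(1)α} and e^{-i(1)γ}:
c=cos(1.565800/2)=0.708871, s=sin(1.565800/2)=0.705338; N=√[24·2·24·2]=48.000000
k: max(0,(1)−(1))=0 … min(3+(1),3−(1))=2
  k=0: (−1)^0·48.0000/(48)·0.7089^6·0.7053^0 = +0.126883
  k=1: (−1)^1·48.0000/(6)·0.7089^4·0.7053^2 = -1.004971
  k=2: (−1)^2·48.0000/(8)·0.7089^2·0.7053^4 = +0.746234
d^3_{1,1}(1.5658) = +0.126883 -1.004971 +0.746234 = -0.131854
|D^3_{1,1}|² = |d^3_{1,1}(β)|² = (-0.131854)² = 0.017385 (the z-rotation phases have unit modulus)

P=0.0174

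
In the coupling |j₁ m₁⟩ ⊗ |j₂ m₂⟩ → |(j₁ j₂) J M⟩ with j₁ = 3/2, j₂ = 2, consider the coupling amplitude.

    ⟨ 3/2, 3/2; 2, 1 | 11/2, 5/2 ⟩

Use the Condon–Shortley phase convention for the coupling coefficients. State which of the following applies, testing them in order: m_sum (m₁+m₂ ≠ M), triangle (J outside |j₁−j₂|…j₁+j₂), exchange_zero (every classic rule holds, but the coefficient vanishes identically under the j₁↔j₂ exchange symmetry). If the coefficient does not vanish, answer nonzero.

triangle

m-sum: m₁+m₂ = 3/2+1 = 5/2, M = 5/2  ✓
triangle: need |j₁−j₂| ≤ J ≤ j₁+j₂, i.e. J ∈ [1/2, 7/2]; J = 11/2 is outside ✗ ⇒ coefficient is 0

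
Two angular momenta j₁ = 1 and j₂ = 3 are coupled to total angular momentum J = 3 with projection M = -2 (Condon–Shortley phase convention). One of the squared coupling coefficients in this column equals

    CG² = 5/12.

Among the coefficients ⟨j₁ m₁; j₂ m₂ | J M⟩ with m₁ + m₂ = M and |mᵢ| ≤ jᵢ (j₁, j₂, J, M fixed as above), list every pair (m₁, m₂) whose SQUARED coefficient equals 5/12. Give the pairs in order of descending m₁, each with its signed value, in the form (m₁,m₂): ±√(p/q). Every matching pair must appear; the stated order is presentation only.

(-1,-1): −√(5/12)

Admissible pairs with m₁+m₂ = M = -2: (-1,-1), (0,-2), (1,-3)
  (m₁,m₂)=(1,-3): CG² = 1/4, CG = +√(1/4)
  (m₁,m₂)=(0,-2): CG² = 1/3, CG = +√(1/3)
  (m₁,m₂)=(-1,-1): CG² = 5/12, CG = −√(5/12)   ← matches the target
Pairs with CG² = 5/12: (-1,-1): −√(5/12)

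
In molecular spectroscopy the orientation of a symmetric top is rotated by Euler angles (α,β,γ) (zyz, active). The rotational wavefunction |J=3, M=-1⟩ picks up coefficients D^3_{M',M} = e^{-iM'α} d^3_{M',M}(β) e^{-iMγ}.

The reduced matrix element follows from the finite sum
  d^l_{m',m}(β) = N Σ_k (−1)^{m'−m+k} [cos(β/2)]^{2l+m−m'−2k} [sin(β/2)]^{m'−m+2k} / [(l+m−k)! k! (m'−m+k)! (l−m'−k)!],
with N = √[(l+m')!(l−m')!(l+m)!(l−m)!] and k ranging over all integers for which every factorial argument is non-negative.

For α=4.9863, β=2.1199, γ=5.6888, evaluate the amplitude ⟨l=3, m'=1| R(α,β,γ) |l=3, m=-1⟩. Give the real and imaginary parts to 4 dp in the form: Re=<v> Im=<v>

Re=-0.3097 Im=-0.2622

Split into d^3_{1,-1}(β=2.1199) × two z-phases.
c=cos(2.119900/2)=0.488916, s=sin(2.119900/2)=0.872331; N=√[24·2·2·24]=48.000000
k: max(0,(-1)−(1))=0 … min(3+(-1),3−(1))=2
  k=0: (−1)^2·48.0000/(8)·0.4889^4·0.8723^2 = +0.260885
  k=1: (−1)^3·48.0000/(6)·0.4889^2·0.8723^4 = -1.107346
  k=2: (−1)^4·48.0000/(48)·0.4889^0·0.8723^6 = +0.440644
d^3_{1,-1}(2.1199) = +0.260885 -1.107346 +0.440644 = -0.405816
Phases: e^{-i·(1)·4.9863}=+0.270499+0.962720i, e^{-i·(-1)·5.6888}=+0.828493-0.560000i ⇒ D=-0.309731-0.262209i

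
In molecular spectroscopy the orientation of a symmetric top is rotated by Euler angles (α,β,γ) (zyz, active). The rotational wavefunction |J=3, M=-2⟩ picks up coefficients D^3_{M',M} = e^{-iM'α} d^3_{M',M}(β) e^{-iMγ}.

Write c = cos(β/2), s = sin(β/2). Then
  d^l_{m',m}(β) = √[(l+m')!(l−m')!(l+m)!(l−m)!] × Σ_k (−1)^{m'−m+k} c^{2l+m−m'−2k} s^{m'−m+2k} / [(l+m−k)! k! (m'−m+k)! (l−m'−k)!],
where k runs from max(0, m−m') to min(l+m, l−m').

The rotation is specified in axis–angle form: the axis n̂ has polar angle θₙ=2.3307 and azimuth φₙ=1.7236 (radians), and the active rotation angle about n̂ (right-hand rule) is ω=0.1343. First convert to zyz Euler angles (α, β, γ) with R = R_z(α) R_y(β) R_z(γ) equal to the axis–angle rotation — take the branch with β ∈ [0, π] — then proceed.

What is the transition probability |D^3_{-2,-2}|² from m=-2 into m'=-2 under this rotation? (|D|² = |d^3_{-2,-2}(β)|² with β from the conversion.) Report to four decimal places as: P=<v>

P=0.9626

Axis–angle → zyz. n̂ = (sinθₙcosφₙ, sinθₙsinφₙ, cosθₙ) = (-0.110337, +0.716456, -0.688852), ω = 0.1343.
R = I cosω + sinω [n̂]ₓ + (1−cosω) n̂n̂ᵀ gives
  R = [+0.991105, +0.091523, +0.096615; -0.092947, +0.995617, +0.010330; -0.095247, -0.019218, +0.995268]
β = atan2(√(R₁₃²+R₂₃²), R₃₃) = 0.097320; α = atan2(R₂₃, R₁₃) mod 2π = 0.106511; γ = atan2(R₃₂, −R₃₁) mod 2π = 6.084089
Split into d^3_{-2,-2}(β=0.0973) × two z-phases.
c=cos(0.097320/2)=0.998816, s=sin(0.097320/2)=0.048641; N=√[1·120·1·120]=120.000000
The bounds max(0,m−m')=0 and min(l+m,l−m')=1 give 2 terms
  k=0: (−1)^0·120.0000/(120)·0.9988^6·0.0486^0 = +0.992919
  k=1: (−1)^1·120.0000/(24)·0.9988^4·0.0486^2 = -0.011774
d^3_{-2,-2}(0.0973) = +0.992919 -0.011774 = +0.981145
|D^3_{-2,-2}|² = |d^3_{-2,-2}(β)|² = (+0.981145)² = 0.962646 (the z-rotation phases have unit modulus)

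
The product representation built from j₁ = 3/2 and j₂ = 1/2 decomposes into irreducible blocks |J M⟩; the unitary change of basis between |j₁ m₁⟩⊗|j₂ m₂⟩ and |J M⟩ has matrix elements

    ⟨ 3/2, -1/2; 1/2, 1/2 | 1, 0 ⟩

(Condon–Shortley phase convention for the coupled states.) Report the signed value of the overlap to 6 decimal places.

√[3·1!2!0!/4! · 1!2!1!0!1!1!] = √(1/2)
  +(−1)^1/∏(1,0,1,0,1,0)! = -1  (running -1)
⟨..|..⟩ = √(1/2)·(-1) = -0.707107

-0.707107  (= −√(1/2))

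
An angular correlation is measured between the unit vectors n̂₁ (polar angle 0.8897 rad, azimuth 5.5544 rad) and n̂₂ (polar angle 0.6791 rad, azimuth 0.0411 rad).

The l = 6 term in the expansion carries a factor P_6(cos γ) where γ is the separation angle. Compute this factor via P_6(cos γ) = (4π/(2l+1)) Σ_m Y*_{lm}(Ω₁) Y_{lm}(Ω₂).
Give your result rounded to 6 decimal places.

Summing Y*_{l m}(θ₁,φ₁)·Y_{l m}(θ₂,φ₂) over m ∈ [−6, 6]; prefactor 4π/(2·6+1) = 0.966644:
  [-6]  conj(Y_{6,-6})(Ω₁) = -0.03539 + 0.10014j ; Y_{6,-6}(Ω₂) = 0.02876 - 0.00724j ; Δ = -0.00029 + 0.00314j
  [-5]  conj(Y_{6,-5})(Ω₁) = -0.26135 + 0.14357j ; Y_{6,-5}(Ω₂) = 0.12461 - 0.02597j ; Δ = -0.02884 + 0.02468j
  [-4]  conj(Y_{6,-4})(Ω₁) = -0.42566 - 0.09807j ; Y_{6,-4}(Ω₂) = 0.31007 - 0.05144j ; Δ = -0.13703 - 0.00851j
  [-3]  conj(Y_{6,-3})(Ω₁) = -0.15113 - 0.21369j ; Y_{6,-3}(Ω₂) = 0.45625 - 0.05654j ; Δ = -0.08103 - 0.08895j
  [-2]  conj(Y_{6,-2})(Ω₁) = -0.02109 + 0.18543j ; Y_{6,-2}(Ω₂) = 0.28169 - 0.02321j ; Δ = -0.00164 + 0.05272j
  [-1]  conj(Y_{6,-1})(Ω₁) = -0.25659 + 0.22907j ; Y_{6,-1}(Ω₂) = -0.21450 + 0.00882j ; Δ = 0.05302 - 0.05140j
  [+0]  conj(Y_{6,0})(Ω₁) = 0.09609 + 0.00000j ; Y_{6,0}(Ω₂) = -0.35791 + 0.00000j ; Δ = -0.03439 + 0.00000j
  [+1]  conj(Y_{6,1})(Ω₁) = 0.25659 + 0.22907j ; Y_{6,1}(Ω₂) = 0.21450 + 0.00882j ; Δ = 0.05302 + 0.05140j
  [+2]  conj(Y_{6,2})(Ω₁) = -0.02109 - 0.18543j ; Y_{6,2}(Ω₂) = 0.28169 + 0.02321j ; Δ = -0.00164 - 0.05272j
  [+3]  conj(Y_{6,3})(Ω₁) = 0.15113 - 0.21369j ; Y_{6,3}(Ω₂) = -0.45625 - 0.05654j ; Δ = -0.08103 + 0.08895j
  [+4]  conj(Y_{6,4})(Ω₁) = -0.42566 + 0.09807j ; Y_{6,4}(Ω₂) = 0.31007 + 0.05144j ; Δ = -0.13703 + 0.00851j
  [+5]  conj(Y_{6,5})(Ω₁) = 0.26135 + 0.14357j ; Y_{6,5}(Ω₂) = -0.12461 - 0.02597j ; Δ = -0.02884 - 0.02468j
  [+6]  conj(Y_{6,6})(Ω₁) = -0.03539 - 0.10014j ; Y_{6,6}(Ω₂) = 0.02876 + 0.00724j ; Δ = -0.00029 - 0.00314j
Total Σ_m = -0.42601 + 0.00000j. Multiply by 0.966644: -0.41180 + 0.00000j. P_6(cos γ) = -0.411802

-0.411802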